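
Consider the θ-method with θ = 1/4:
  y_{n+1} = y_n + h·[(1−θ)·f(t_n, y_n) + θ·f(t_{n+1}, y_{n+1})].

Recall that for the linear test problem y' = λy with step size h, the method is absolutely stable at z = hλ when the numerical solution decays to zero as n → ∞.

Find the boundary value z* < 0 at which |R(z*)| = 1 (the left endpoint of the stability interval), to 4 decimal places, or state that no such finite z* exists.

Set f=λy, z=hλ:
  y_{n+1} = y_n + z·[3/4·y_n + 1/4·y_{n+1}] ⇒ (1 − 1/4z)y_{n+1} = (1 + 3/4z)y_n
  Hence R(z) = (1 + 3/4z)/(1 − 1/4z).

Solve |R(x)|<1 on ℝ⁻.
x=-0.38: |R|=0.6530
R=−1: 1+3/4x = −1+1/4x ⇒ -1/2x=2 ⇒ x=2/(-1/2)=-4.0000
Confirm numerically:
  x=-3.647: |R|=0.90768 <1
  x=-3.407: |R|=0.83988 <1
  x=-3.055: |R|=0.73210 <1
  x=-2.962: |R|=0.70181 <1
  x=-4.593: |R|=1.13802 >1
  x=-4.393: |R|=1.09365 >1
Interval (-4.0000, 0).

left endpoint -4.0000.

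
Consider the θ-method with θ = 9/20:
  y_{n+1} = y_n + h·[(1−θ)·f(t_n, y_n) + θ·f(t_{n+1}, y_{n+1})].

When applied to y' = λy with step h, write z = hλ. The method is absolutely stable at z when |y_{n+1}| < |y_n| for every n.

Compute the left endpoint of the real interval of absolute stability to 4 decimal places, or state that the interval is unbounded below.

left endpoint -20.0000.

On y'=λy, z=hλ:
  y_{n+1} = y_n + z·[11/20·y_n + 9/20·y_{n+1}] ⇒ (1 − 9/20z)y_{n+1} = (1 + 11/20z)y_n
  R(z) = (1 + 11/20z)/(1 − 9/20z).

Need |R(x)|<1, x<0.
x=-1.6: |R|=0.0698
R=−1: 1+11/20x = −1+9/20x ⇒ -1/10x=2 ⇒ x=2/(-1/10)=-20.0000
Confirm numerically:
  x=-15.885: |R|=0.94950 <1
  x=-9.423: |R|=0.79816 <1
  x=-8.910: |R|=0.77862 <1
  x=-8.342: |R|=0.75477 <1
  x=-20.480: |R|=1.00470 >1
  x=-20.357: |R|=1.00351 >1
  x=-20.317: |R|=1.00313 >1
Interval (-20.0000, 0).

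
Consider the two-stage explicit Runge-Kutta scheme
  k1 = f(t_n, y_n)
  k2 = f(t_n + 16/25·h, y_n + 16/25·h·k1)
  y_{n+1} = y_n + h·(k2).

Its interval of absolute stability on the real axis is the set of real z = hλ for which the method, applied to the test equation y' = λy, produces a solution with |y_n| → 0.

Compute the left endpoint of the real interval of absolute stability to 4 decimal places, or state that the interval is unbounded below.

On y'=λy, z=hλ:
  k1=λy_n ⇒ h·k1=z·y_n;  k2=λ(1+16/25z)y_n ⇒ h·k2=z(1+16/25z)y_n
  y_{n+1}/y_n = 1 + z(1+16/25z) = 1 + z + 16/25z²
  ⇒ R(z) = 1 + z + 16/25z².

Need |R(x)|<1, x<0.
x=-0.57: |R|=0.6379
R=1: x+16/25x²=0 ⇒ x=−25/16=-1.5625; min R=1−1/(4·16/25)=0.6094>−1
Confirm numerically:
  x=-1.345: |R|=0.81278 <1
  x=-1.223: |R|=0.73427 <1
  x=-1.152: |R|=0.69735 <1
  x=-1.065: |R|=0.66090 <1
  x=-2.040: |R|=1.62342 >1
  x=-1.990: |R|=1.54446 >1
  x=-1.872: |R|=1.37081 >1
Stable set (-1.5625, 0).

z* = -1.5625.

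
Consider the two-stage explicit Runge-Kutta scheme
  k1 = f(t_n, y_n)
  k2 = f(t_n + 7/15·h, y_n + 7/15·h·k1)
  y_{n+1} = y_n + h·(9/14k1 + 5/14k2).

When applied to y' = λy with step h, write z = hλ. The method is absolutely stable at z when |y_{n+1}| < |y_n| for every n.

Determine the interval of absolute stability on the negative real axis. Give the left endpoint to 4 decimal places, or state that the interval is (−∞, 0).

z∈(-6.0000,0).

With y'=λy (z=hλ):
  k1=λy_n ⇒ h·k1=z·y_n;  k2=λ(1+7/15z)y_n ⇒ h·k2=z(1+7/15z)y_n
  y_{n+1}/y_n = 1 + 9/14z + 5/14z(1+7/15z) = 1 + z + 1/6z²
  so R(z) = 1 + z + 1/6z².

Boundary: |R(x)|=1, x<0.
x=-1.66: |R|=0.2007
R=1: x+1/6x²=0 ⇒ x=−6=-6.0000; min R=1−1/(4·1/6)=-0.5000>−1
Confirm numerically:
  x=-3.653: |R|=0.42893 <1
  x=-3.222: |R|=0.49179 <1
  x=-2.740: |R|=0.48873 <1
  x=-2.444: |R|=0.44848 <1
  x=-6.405: |R|=1.43234 >1
  x=-6.386: |R|=1.41083 >1
So |R|<1 on (-6.0000, 0).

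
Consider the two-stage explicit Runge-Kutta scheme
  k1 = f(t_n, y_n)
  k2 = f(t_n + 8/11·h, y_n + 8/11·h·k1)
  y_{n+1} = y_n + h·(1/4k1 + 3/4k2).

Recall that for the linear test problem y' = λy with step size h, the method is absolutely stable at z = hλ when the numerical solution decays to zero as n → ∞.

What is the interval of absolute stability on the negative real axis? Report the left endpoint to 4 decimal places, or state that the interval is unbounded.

With y'=λy (z=hλ):
  k1=λy_n ⇒ h·k1=z·y_n;  k2=λ(1+8/11z)y_n ⇒ h·k2=z(1+8/11z)y_n
  y_{n+1}/y_n = 1 + 1/4z + 3/4z(1+8/11z) = 1 + z + 6/11z²
  Hence R(z) = 1 + z + 6/11z².

Need |R(x)|<1, x<0.
x=-0.63: |R|=0.5865
R=1: x+6/11x²=0 ⇒ x=−11/6=-1.8333; min R=1−1/(4·6/11)=0.5417>−1
Confirm numerically:
  x=-1.294: |R|=0.61933 <1
  x=-1.142: |R|=0.56936 <1
  x=-1.108: |R|=0.56163 <1
  x=-0.910: |R|=0.54169 <1
  x=-2.428: |R|=1.78755 >1
  x=-2.272: |R|=1.54363 >1
  x=-2.069: |R|=1.26596 >1
Stable set (-1.8333, 0).

(-1.8333, 0).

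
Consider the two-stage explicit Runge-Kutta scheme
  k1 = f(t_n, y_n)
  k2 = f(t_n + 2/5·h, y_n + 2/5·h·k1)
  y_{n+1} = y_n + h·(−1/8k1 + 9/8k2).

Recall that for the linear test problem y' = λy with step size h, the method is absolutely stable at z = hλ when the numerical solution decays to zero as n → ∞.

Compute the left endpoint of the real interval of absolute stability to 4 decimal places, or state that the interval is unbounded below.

z* = -2.2222.

Test eqn y'=λy, z=hλ:
  k1=λy_n ⇒ h·k1=z·y_n;  k2=λ(1+2/5z)y_n ⇒ h·k2=z(1+2/5z)y_n
  y_{n+1}/y_n = 1 − 1/8z + 9/8z(1+2/5z) = 1 + z + 9/20z²
  so R(z) = 1 + z + 9/20z².

Need |R(x)|<1, x<0.
x=-0.43: |R|=0.6532
R=1: x+9/20x²=0 ⇒ x=−20/9=-2.2222; min R=1−1/(4·9/20)=0.4444>−1
Confirm numerically:
  x=-1.815: |R|=0.66740 <1
  x=-1.803: |R|=0.65986 <1
  x=-1.499: |R|=0.51215 <1
  x=-2.452: |R|=1.25354 >1
  x=-2.419: |R|=1.21420 >1
  x=-2.336: |R|=1.11960 >1
Stable set (-2.2222, 0).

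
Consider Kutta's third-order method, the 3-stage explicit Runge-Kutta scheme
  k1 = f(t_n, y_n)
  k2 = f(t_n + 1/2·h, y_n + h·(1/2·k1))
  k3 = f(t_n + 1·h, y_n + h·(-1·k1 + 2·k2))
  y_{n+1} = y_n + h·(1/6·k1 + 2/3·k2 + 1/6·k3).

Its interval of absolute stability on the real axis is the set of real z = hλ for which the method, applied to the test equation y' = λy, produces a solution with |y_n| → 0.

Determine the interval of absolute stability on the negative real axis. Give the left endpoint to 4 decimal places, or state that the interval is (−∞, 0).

With y'=λy (z=hλ):
  order 3, 3-stage ⇒ R(z)=1+z+z^2/2+z^3/6
  (e.g. R(-1.15)=0.25777, |R|=0.25777)

Need |R(x)|<1, x<0.
x=-1.15: |R|=0.2578
|R(-1.68)|=0.0591 |R(-1.51)|=0.0562 |R(-0.74)|=0.4663
Bisect:
  x_lo=-2.9721 |R|=1.9309  x_hi=-0.3149 |R|=0.7295
  mid=-1.64346 |R|=0.03280 →hi
  mid=-2.30776 |R|=0.69331 →hi
  mid=-2.63991 |R|=1.22165 →lo
  mid=-2.47383 |R|=0.93716 →hi
  mid=-2.55687 |R|=1.07404 →lo
  mid=-2.51535 |R|=1.00429 →lo
  mid=-2.49459 |R|=0.97040 →hi
  ...
  [-2.51276,-2.51259] ⇒ x*=-2.5127
Stable set (-2.5127, 0).

(-2.5127, 0).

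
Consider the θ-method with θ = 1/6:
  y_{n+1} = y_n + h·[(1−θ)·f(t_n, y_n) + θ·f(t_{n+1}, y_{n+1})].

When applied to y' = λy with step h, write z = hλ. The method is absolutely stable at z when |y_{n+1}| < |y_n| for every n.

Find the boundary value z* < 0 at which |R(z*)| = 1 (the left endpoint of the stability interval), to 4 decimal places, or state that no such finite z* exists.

z* = -3.0000.

Set f=λy, z=hλ:
  y_{n+1} = y_n + z·[5/6·y_n + 1/6·y_{n+1}] ⇒ (1 − 1/6z)y_{n+1} = (1 + 5/6z)y_n
  ⇒ R(z) = (1 + 5/6z)/(1 − 1/6z).

Find x<0 with |R(x)|<1.
x=-1.53: |R|=0.2191
R=−1: 1+5/6x = −1+1/6x ⇒ -2/3x=2 ⇒ x=2/(-2/3)=-3.0000
Confirm numerically:
  x=-2.019: |R|=0.51066 <1
  x=-1.730: |R|=0.34282 <1
  x=-1.373: |R|=0.11732 <1
  x=-3.593: |R|=1.24726 >1
  x=-3.463: |R|=1.19571 >1
  x=-3.091: |R|=1.04004 >1
Stable set (-3.0000, 0).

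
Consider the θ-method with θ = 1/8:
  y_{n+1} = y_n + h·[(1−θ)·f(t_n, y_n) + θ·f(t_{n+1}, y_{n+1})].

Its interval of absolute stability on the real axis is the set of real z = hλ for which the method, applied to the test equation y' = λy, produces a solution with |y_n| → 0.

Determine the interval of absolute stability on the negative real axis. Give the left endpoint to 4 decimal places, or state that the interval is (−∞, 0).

z∈(-2.6667,0).

On y'=λy, z=hλ:
  y_{n+1} = y_n + z·[7/8·y_n + 1/8·y_{n+1}] ⇒ (1 − 1/8z)y_{n+1} = (1 + 7/8z)y_n
  R(z) = (1 + 7/8z)/(1 − 1/8z).

Need |R(x)|<1, x<0.
x=-1.48: |R|=0.2489
R=−1: 1+7/8x = −1+1/8x ⇒ -3/4x=2 ⇒ x=2/(-3/4)=-2.6667
Confirm numerically:
  x=-2.564: |R|=0.94169 <1
  x=-2.324: |R|=0.80085 <1
  x=-2.313: |R|=0.79424 <1
  x=-1.333: |R|=0.14261 <1
  x=-3.130: |R|=1.24978 >1
  x=-2.952: |R|=1.15632 >1
So |R|<1 on (-2.6667, 0).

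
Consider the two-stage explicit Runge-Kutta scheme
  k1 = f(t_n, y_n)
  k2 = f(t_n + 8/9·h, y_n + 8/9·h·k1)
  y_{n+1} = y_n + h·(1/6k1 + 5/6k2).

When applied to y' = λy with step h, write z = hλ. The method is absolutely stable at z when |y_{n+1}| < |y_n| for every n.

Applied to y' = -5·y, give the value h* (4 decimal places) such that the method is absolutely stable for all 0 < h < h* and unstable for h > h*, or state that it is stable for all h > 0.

(-1.3500,0); λ=-5 ⇒ h* = (27/20)/5 = 0.2700.

Set f=λy, z=hλ:
  k1=λy_n ⇒ h·k1=z·y_n;  k2=λ(1+8/9z)y_n ⇒ h·k2=z(1+8/9z)y_n
  y_{n+1}/y_n = 1 + 1/6z + 5/6z(1+8/9z) = 1 + z + 20/27z²
  R(z) = 1 + z + 20/27z².

Need |R(x)|<1, x<0.
x=-1.11: |R|=0.8027
R=1: x+20/27x²=0 ⇒ x=−27/20=-1.3500; min R=1−1/(4·20/27)=0.6625>−1
Confirm numerically:
  x=-0.878: |R|=0.69303 <1
  x=-0.856: |R|=0.68677 <1
  x=-0.815: |R|=0.67702 <1
  x=-1.662: |R|=1.38411 >1
  x=-1.573: |R|=1.25984 >1
  x=-1.451: |R|=1.10856 >1
Stable set (-1.3500, 0).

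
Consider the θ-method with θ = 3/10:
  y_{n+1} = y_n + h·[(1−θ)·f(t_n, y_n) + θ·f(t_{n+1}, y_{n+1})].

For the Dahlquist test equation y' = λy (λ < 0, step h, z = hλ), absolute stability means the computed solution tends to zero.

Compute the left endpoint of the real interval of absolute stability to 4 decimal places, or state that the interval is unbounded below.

z* = -5.0000.

Test eqn y'=λy, z=hλ:
  y_{n+1} = y_n + z·[7/10·y_n + 3/10·y_{n+1}] ⇒ (1 − 3/10z)y_{n+1} = (1 + 7/10z)y_n
  R(z) = (1 + 7/10z)/(1 − 3/10z).

Need |R(x)|<1, x<0.
x=-0.93: |R|=0.2729
R=−1: 1+7/10x = −1+3/10x ⇒ -2/5x=2 ⇒ x=2/(-2/5)=-5.0000
Confirm numerically:
  x=-3.895: |R|=0.79617 <1
  x=-3.150: |R|=0.61954 <1
  x=-2.692: |R|=0.48927 <1
  x=-5.587: |R|=1.08774 >1
  x=-5.510: |R|=1.07689 >1
So |R|<1 on (-5.0000, 0).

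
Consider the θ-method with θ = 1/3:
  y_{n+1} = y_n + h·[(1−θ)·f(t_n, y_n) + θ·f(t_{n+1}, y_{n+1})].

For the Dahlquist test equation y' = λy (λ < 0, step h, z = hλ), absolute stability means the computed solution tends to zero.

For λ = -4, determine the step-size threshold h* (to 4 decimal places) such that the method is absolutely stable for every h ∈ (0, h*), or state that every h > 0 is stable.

Set f=λy, z=hλ:
  y_{n+1} = y_n + z·[2/3·y_n + 1/3·y_{n+1}] ⇒ (1 − 1/3z)y_{n+1} = (1 + 2/3z)y_n
  Hence R(z) = (1 + 2/3z)/(1 − 1/3z).

Solve |R(x)|<1 on ℝ⁻.
x=-0.5: |R|=0.5714
R=−1: 1+2/3x = −1+1/3x ⇒ -1/3x=2 ⇒ x=2/(-1/3)=-6.0000
Confirm numerically:
  x=-5.929: |R|=0.99205 <1
  x=-4.068: |R|=0.72666 <1
  x=-3.470: |R|=0.60896 <1
  x=-6.552: |R|=1.05779 >1
  x=-6.314: |R|=1.03371 >1
  x=-6.185: |R|=1.02014 >1
Interval (-6.0000, 0).

(-6.0000,0); λ=-4 ⇒ h* = (6)/4 = 1.5000.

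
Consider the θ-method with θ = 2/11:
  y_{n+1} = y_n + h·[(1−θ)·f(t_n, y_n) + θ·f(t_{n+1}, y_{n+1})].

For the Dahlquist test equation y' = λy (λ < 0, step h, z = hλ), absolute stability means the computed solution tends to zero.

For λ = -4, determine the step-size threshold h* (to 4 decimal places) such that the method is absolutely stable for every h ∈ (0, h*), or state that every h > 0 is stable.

Test eqn y'=λy, z=hλ:
  y_{n+1} = y_n + z·[9/11·y_n + 2/11·y_{n+1}] ⇒ (1 − 2/11z)y_{n+1} = (1 + 9/11z)y_n
  so R(z) = (1 + 9/11z)/(1 − 2/11z).

Solve |R(x)|<1 on ℝ⁻.
x=-1.47: |R|=0.1600
R=−1: 1+9/11x = −1+2/11x ⇒ -7/11x=2 ⇒ x=2/(-7/11)=-3.1429
Confirm numerically:
  x=-2.825: |R|=0.86637 <1
  x=-2.252: |R|=0.59778 <1
  x=-1.538: |R|=0.20190 <1
  x=-1.260: |R|=0.02515 <1
  x=-3.600: |R|=1.17582 >1
  x=-3.551: |R|=1.15783 >1
So |R|<1 on (-3.1429, 0).

(-3.1429,0); λ=-4 ⇒ h* = (22/7)/4 = 0.7857.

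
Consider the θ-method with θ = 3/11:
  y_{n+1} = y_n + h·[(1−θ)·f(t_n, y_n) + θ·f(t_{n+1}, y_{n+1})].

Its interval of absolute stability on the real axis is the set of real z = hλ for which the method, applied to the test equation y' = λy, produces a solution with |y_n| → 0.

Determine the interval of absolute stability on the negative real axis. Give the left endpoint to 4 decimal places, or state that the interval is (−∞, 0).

Set f=λy, z=hλ:
  y_{n+1} = y_n + z·[8/11·y_n + 3/11·y_{n+1}] ⇒ (1 − 3/11z)y_{n+1} = (1 + 8/11z)y_n
  R(z) = (1 + 8/11z)/(1 − 3/11z).

Need |R(x)|<1, x<0.
x=-1.13: |R|=0.1362
R=−1: 1+8/11x = −1+3/11x ⇒ -5/11x=2 ⇒ x=2/(-5/11)=-4.4000
Confirm numerically:
  x=-4.324: |R|=0.98415 <1
  x=-4.187: |R|=0.95480 <1
  x=-3.417: |R|=0.76872 <1
  x=-1.881: |R|=0.24323 <1
  x=-4.741: |R|=1.06760 >1
  x=-4.479: |R|=1.01616 >1
Stable set (-4.4000, 0).

z∈(-4.4000,0).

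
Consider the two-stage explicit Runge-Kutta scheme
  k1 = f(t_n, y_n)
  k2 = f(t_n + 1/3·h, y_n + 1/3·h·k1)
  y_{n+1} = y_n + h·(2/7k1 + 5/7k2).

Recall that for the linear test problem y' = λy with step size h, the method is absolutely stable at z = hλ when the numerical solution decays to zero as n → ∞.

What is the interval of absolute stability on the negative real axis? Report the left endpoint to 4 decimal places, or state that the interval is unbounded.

(-4.2000, 0).

Test eqn y'=λy, z=hλ:
  k1=λy_n ⇒ h·k1=z·y_n;  k2=λ(1+1/3z)y_n ⇒ h·k2=z(1+1/3z)y_n
  y_{n+1}/y_n = 1 + 2/7z + 5/7z(1+1/3z) = 1 + z + 5/21z²
  so R(z) = 1 + z + 5/21z².

Find x<0 with |R(x)|<1.
x=-0.49: |R|=0.5672
R=1: x+5/21x²=0 ⇒ x=−21/5=-4.2000; min R=1−1/(4·5/21)=-0.0500>−1
Confirm numerically:
  x=-3.856: |R|=0.68418 <1
  x=-3.547: |R|=0.44853 <1
  x=-3.213: |R|=0.24495 <1
  x=-2.428: |R|=0.02438 <1
  x=-4.717: |R|=1.58064 >1
  x=-4.412: |R|=1.22270 >1
  x=-4.390: |R|=1.19860 >1
Stable set (-4.2000, 0).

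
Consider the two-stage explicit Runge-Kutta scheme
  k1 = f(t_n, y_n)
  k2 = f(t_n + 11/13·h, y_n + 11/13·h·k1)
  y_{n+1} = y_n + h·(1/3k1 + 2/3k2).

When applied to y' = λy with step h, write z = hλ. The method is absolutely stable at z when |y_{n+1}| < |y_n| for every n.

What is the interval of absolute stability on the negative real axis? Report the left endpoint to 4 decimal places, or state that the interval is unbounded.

Set f=λy, z=hλ:
  k1=λy_n ⇒ h·k1=z·y_n;  k2=λ(1+11/13z)y_n ⇒ h·k2=z(1+11/13z)y_n
  y_{n+1}/y_n = 1 + 1/3z + 2/3z(1+11/13z) = 1 + z + 22/39z²
  Hence R(z) = 1 + z + 22/39z².

Need |R(x)|<1, x<0.
x=-1.02: |R|=0.5669
R=1: x+22/39x²=0 ⇒ x=−39/22=-1.7727; min R=1−1/(4·22/39)=0.5568>−1
Confirm numerically:
  x=-1.459: |R|=0.74179 <1
  x=-1.148: |R|=0.59543 <1
  x=-0.755: |R|=0.56655 <1
  x=-2.190: |R|=1.51549 >1
  x=-2.076: |R|=1.35516 >1
  x=-1.840: |R|=1.06983 >1
Interval (-1.7727, 0).

(-1.7727, 0).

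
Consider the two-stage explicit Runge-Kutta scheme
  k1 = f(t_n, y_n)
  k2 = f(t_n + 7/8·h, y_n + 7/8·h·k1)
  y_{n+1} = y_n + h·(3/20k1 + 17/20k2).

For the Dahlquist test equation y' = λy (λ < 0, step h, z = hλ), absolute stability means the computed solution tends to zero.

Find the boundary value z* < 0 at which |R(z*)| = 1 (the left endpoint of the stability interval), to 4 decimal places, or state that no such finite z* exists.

left endpoint -1.3445.

On y'=λy, z=hλ:
  k1=λy_n ⇒ h·k1=z·y_n;  k2=λ(1+7/8z)y_n ⇒ h·k2=z(1+7/8z)y_n
  y_{n+1}/y_n = 1 + 3/20z + 17/20z(1+7/8z) = 1 + z + 119/160z²
  R(z) = 1 + z + 119/160z².

Boundary: |R(x)|=1, x<0.
x=-1.35: |R|=1.0055
R=1: x+119/160x²=0 ⇒ x=−160/119=-1.3445; min R=1−1/(4·119/160)=0.6639>−1
Confirm numerically:
  x=-0.933: |R|=0.71443 <1
  x=-0.739: |R|=0.66718 <1
  x=-0.596: |R|=0.66819 <1
  x=-1.587: |R|=1.28619 >1
  x=-1.574: |R|=1.26862 >1
  x=-1.558: |R|=1.24735 >1
Interval (-1.3445, 0).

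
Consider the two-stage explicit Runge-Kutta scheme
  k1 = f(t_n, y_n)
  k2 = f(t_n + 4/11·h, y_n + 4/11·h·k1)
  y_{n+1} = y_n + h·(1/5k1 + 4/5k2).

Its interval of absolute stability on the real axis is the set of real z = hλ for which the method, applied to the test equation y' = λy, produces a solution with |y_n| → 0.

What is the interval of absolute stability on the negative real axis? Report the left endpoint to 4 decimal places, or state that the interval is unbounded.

z∈(-3.4375,0).

Set f=λy, z=hλ:
  k1=λy_n ⇒ h·k1=z·y_n;  k2=λ(1+4/11z)y_n ⇒ h·k2=z(1+4/11z)y_n
  y_{n+1}/y_n = 1 + 1/5z + 4/5z(1+4/11z) = 1 + z + 16/55z²
  Hence R(z) = 1 + z + 16/55z².

Solve |R(x)|<1 on ℝ⁻.
x=-0.42: |R|=0.6313
R=1: x+16/55x²=0 ⇒ x=−55/16=-3.4375; min R=1−1/(4·16/55)=0.1406>−1
Confirm numerically:
  x=-2.700: |R|=0.42073 <1
  x=-2.341: |R|=0.25326 <1
  x=-2.099: |R|=0.18269 <1
  x=-1.944: |R|=0.15539 <1
  x=-3.880: |R|=1.49946 >1
  x=-3.733: |R|=1.32090 >1
Stable set (-3.4375, 0).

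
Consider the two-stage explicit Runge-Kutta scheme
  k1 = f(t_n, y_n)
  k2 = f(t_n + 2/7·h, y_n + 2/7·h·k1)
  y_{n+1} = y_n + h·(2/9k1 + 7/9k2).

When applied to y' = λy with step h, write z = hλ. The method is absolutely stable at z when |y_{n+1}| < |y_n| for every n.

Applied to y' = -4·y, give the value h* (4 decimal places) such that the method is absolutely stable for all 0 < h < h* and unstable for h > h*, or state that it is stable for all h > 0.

On y'=λy, z=hλ:
  k1=λy_n ⇒ h·k1=z·y_n;  k2=λ(1+2/7z)y_n ⇒ h·k2=z(1+2/7z)y_n
  y_{n+1}/y_n = 1 + 2/9z + 7/9z(1+2/7z) = 1 + z + 2/9z²
  R(z) = 1 + z + 2/9z².

Need |R(x)|<1, x<0.
x=-0.65: |R|=0.4439
R=1: x+2/9x²=0 ⇒ x=−9/2=-4.5000; min R=1−1/(4·2/9)=-0.1250>−1
Confirm numerically:
  x=-3.811: |R|=0.41649 <1
  x=-2.731: |R|=0.07359 <1
  x=-2.141: |R|=0.12236 <1
  x=-5.038: |R|=1.60232 >1
  x=-4.558: |R|=1.05875 >1
Stable set (-4.5000, 0).

(-4.5000,0); λ=-4 ⇒ h* = (9/2)/4 = 1.1250.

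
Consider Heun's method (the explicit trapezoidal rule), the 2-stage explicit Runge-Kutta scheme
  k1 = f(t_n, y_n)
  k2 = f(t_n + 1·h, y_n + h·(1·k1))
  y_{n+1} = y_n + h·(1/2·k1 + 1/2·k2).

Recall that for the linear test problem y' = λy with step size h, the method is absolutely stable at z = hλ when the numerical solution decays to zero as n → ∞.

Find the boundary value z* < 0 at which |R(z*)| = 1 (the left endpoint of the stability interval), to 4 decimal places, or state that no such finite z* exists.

left endpoint -2.0000.

On y'=λy, z=hλ:
  order 2, 2-stage ⇒ R(z)=1+z+z^2/2
  (e.g. R(-1.59)=0.67405, |R|=0.67405)

Boundary: |R(x)|=1, x<0.
x=-1.59: |R|=0.6741
|R(-2.11)|=1.1160 |R(-1.57)|=0.6624 |R(-1.22)|=0.5242
Bisect:
  x_lo=-2.7394 |R|=2.0128  x_hi=-0.2781 |R|=0.7606
  mid=-1.50873 |R|=0.62940 →hi
  mid=-2.12407 |R|=1.13176 →lo
  mid=-1.81640 |R|=0.83325 →hi
  mid=-1.97023 |R|=0.97067 →hi
  mid=-2.04715 |R|=1.04826 →lo
  mid=-2.00869 |R|=1.00873 →lo
  mid=-1.98946 |R|=0.98952 →hi
  mid=-1.99908 |R|=0.99908 →hi
  mid=-2.00388 |R|=1.00389 →lo
  mid=-2.00148 |R|=1.00148 →lo
  ...
  [-2.00013,-1.99998] ⇒ x*=-2.0000
Interval (-2.0000, 0).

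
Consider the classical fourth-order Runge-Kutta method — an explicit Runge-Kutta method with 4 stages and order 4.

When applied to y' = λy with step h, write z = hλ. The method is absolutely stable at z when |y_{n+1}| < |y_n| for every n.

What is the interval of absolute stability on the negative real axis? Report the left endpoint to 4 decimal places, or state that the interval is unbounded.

(-2.7853, 0).

On y'=λy, z=hλ:
  order 4, 4-stage ⇒ R(z)=1+z+z^2/2+z^3/6+z^4/24
  (e.g. R(-0.93)=0.39956, |R|=0.39956)

Boundary: |R(x)|=1, x<0.
x=-0.93: |R|=0.3996
|R(-2.81)|=1.0379 |R(-2.79)|=1.0071 |R(-1.32)|=0.2944
Bisect:
  x_lo=-3.4527 |R|=2.5692  x_hi=-0.2869 |R|=0.7506
  mid=-1.86978 |R|=0.29805 →hi
  mid=-2.66124 |R|=0.82852 →hi
  mid=-3.05697 |R|=1.49306 →lo
  mid=-2.85911 |R|=1.11711 →lo
  mid=-2.76017 |R|=0.96278 →hi
  mid=-2.80964 |R|=1.03733 →lo
  mid=-2.78491 |R|=0.99942 →hi
  ...
  [-2.78549,-2.78529] ⇒ x*=-2.7853
Interval (-2.7853, 0).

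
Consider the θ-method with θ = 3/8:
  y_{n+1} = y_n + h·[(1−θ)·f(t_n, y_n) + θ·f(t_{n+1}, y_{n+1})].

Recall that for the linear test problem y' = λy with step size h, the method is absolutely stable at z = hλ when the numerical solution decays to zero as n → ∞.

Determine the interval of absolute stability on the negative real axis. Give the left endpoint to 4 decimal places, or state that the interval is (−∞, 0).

z∈(-8.0000,0).

Test eqn y'=λy, z=hλ:
  y_{n+1} = y_n + z·[5/8·y_n + 3/8·y_{n+1}] ⇒ (1 − 3/8z)y_{n+1} = (1 + 5/8z)y_n
  so R(z) = (1 + 5/8z)/(1 − 3/8z).

Find x<0 with |R(x)|<1.
x=-1.38: |R|=0.0906
R=−1: 1+5/8x = −1+3/8x ⇒ -1/4x=2 ⇒ x=2/(-1/4)=-8.0000
Confirm numerically:
  x=-7.421: |R|=0.96174 <1
  x=-5.829: |R|=0.82964 <1
  x=-5.457: |R|=0.79131 <1
  x=-8.175: |R|=1.01076 >1
  x=-8.050: |R|=1.00311 >1
So |R|<1 on (-8.0000, 0).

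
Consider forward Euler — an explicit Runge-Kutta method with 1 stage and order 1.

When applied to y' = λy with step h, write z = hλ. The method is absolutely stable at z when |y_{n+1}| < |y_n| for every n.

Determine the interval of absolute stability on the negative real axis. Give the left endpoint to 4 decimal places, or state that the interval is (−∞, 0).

Set f=λy, z=hλ:
  order 1, 1-stage ⇒ R(z)=1+z
  (e.g. R(-1.73)=-0.73000, |R|=0.73000)

Solve |R(x)|<1 on ℝ⁻.
x=-1.73: |R|=0.7300
|R(-1.61)|=0.6100 |R(-1.47)|=0.4700 |R(-1.36)|=0.3600
Bisect:
  x_lo=-2.8766 |R|=1.8766  x_hi=-0.3180 |R|=0.6820
  mid=-1.59730 |R|=0.59730 →hi
  mid=-2.23695 |R|=1.23695 →lo
  mid=-1.91713 |R|=0.91713 →hi
  mid=-2.07704 |R|=1.07704 →lo
  mid=-1.99708 |R|=0.99708 →hi
  mid=-2.03706 |R|=1.03706 →lo
  mid=-2.01707 |R|=1.01707 →lo
  mid=-2.00708 |R|=1.00708 →lo
  ...
  [-2.00005,-1.99989] ⇒ x*=-2.0000
Interval (-2.0000, 0).

(-2.0000, 0).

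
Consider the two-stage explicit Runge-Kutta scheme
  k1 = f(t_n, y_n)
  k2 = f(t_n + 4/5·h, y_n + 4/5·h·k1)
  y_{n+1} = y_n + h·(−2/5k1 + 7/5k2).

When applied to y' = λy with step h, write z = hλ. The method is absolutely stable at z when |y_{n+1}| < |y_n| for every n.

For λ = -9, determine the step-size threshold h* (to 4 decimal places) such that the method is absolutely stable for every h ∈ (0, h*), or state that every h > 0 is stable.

(-0.8929,0); λ=-9 ⇒ h* = (25/28)/9 = 0.0992.

With y'=λy (z=hλ):
  k1=λy_n ⇒ h·k1=z·y_n;  k2=λ(1+4/5z)y_n ⇒ h·k2=z(1+4/5z)y_n
  y_{n+1}/y_n = 1 − 2/5z + 7/5z(1+4/5z) = 1 + z + 28/25z²
  ⇒ R(z) = 1 + z + 28/25z².

Boundary: |R(x)|=1, x<0.
x=-1.51: |R|=2.0437
R=1: x+28/25x²=0 ⇒ x=−25/28=-0.8929; min R=1−1/(4·28/25)=0.7768>−1
Confirm numerically:
  x=-0.716: |R|=0.85817 <1
  x=-0.635: |R|=0.81661 <1
  x=-0.392: |R|=0.78010 <1
  x=-1.422: |R|=1.84273 >1
  x=-0.931: |R|=1.03977 >1
Interval (-0.8929, 0).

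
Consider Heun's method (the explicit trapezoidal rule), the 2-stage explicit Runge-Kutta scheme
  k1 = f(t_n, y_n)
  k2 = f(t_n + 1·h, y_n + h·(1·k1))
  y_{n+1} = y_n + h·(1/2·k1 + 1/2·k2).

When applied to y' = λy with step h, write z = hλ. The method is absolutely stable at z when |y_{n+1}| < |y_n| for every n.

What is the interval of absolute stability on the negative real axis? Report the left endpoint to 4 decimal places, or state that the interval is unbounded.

Test eqn y'=λy, z=hλ:
  order 2, 2-stage ⇒ R(z)=1+z+z^2/2
  (e.g. R(-1.03)=0.50045, |R|=0.50045)

Solve |R(x)|<1 on ℝ⁻.
x=-1.03: |R|=0.5005
|R(-1.94)|=0.9418 |R(-1.69)|=0.7380 |R(-1.31)|=0.5481
Bisect:
  x_lo=-2.6485 |R|=1.8587  x_hi=-0.0909 |R|=0.9132
  mid=-1.36969 |R|=0.56834 →hi
  mid=-2.00908 |R|=1.00912 →lo
  mid=-1.68939 |R|=0.73763 →hi
  mid=-1.84923 |R|=0.86060 →hi
  mid=-1.92916 |R|=0.93167 →hi
  mid=-1.96912 |R|=0.96960 →hi
  mid=-1.98910 |R|=0.98916 →hi
  mid=-1.99909 |R|=0.99909 →hi
  ...
  [-2.00003,-1.99987] ⇒ x*=-2.0000
So |R|<1 on (-2.0000, 0).

(-2.0000, 0).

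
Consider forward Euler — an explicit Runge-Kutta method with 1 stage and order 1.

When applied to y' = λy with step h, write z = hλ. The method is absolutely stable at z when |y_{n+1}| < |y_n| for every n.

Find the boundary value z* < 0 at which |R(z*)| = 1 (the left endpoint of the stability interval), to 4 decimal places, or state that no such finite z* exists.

z* = -2.0000.

Set f=λy, z=hλ:
  order 1, 1-stage ⇒ R(z)=1+z
  (e.g. R(-1.45)=-0.45000, |R|=0.45000)

Boundary: |R(x)|=1, x<0.
x=-1.45: |R|=0.4500
|R(-1.87)|=0.8700 |R(-1.47)|=0.4700 |R(-0.56)|=0.4400
Bisect:
  x_lo=-2.4462 |R|=1.4462  x_hi=-0.2275 |R|=0.7725
  mid=-1.33683 |R|=0.33683 →hi
  mid=-1.89152 |R|=0.89152 →hi
  mid=-2.16886 |R|=1.16886 →lo
  mid=-2.03019 |R|=1.03019 →lo
  mid=-1.96085 |R|=0.96085 →hi
  mid=-1.99552 |R|=0.99552 →hi
  mid=-2.01286 |R|=1.01286 →lo
  ...
  [-2.00013,-1.99999] ⇒ x*=-2.0000
Stable set (-2.0000, 0).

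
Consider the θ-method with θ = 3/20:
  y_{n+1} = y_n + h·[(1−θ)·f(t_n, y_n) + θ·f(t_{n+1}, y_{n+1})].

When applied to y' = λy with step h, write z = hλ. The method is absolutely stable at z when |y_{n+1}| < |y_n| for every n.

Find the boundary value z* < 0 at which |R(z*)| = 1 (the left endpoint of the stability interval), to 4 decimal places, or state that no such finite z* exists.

Set f=λy, z=hλ:
  y_{n+1} = y_n + z·[17/20·y_n + 3/20·y_{n+1}] ⇒ (1 − 3/20z)y_{n+1} = (1 + 17/20z)y_n
  R(z) = (1 + 17/20z)/(1 − 3/20z).

Boundary: |R(x)|=1, x<0.
x=-0.72: |R|=0.3502
R=−1: 1+17/20x = −1+3/20x ⇒ -7/10x=2 ⇒ x=2/(-7/10)=-2.8571
Confirm numerically:
  x=-2.625: |R|=0.88341 <1
  x=-2.410: |R|=0.77011 <1
  x=-2.313: |R|=0.71721 <1
  x=-2.060: |R|=0.57372 <1
  x=-3.063: |R|=1.09874 >1
  x=-3.036: |R|=1.08602 >1
Interval (-2.8571, 0).

left endpoint -2.8571.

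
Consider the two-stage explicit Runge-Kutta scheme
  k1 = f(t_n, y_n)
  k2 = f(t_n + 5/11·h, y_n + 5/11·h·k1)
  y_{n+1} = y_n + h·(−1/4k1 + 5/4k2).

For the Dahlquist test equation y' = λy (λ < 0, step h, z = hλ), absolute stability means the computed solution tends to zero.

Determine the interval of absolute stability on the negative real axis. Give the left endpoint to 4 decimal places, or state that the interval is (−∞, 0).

z∈(-1.7600,0).

With y'=λy (z=hλ):
  k1=λy_n ⇒ h·k1=z·y_n;  k2=λ(1+5/11z)y_n ⇒ h·k2=z(1+5/11z)y_n
  y_{n+1}/y_n = 1 − 1/4z + 5/4z(1+5/11z) = 1 + z + 25/44z²
  R(z) = 1 + z + 25/44z².

Find x<0 with |R(x)|<1.
x=-1.77: |R|=1.0101
R=1: x+25/44x²=0 ⇒ x=−44/25=-1.7600; min R=1−1/(4·25/44)=0.5600>−1
Confirm numerically:
  x=-1.691: |R|=0.93371 <1
  x=-1.372: |R|=0.69754 <1
  x=-1.072: |R|=0.58095 <1
  x=-2.333: |R|=1.75955 >1
  x=-2.042: |R|=1.32718 >1
  x=-1.871: |R|=1.11800 >1
So |R|<1 on (-1.7600, 0).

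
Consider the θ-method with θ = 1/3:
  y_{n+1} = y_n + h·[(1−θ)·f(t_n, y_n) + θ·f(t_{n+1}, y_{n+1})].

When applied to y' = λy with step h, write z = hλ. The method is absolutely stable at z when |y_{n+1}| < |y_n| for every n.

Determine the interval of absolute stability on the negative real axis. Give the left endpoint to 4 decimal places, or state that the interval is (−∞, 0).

(-6.0000, 0).

With y'=λy (z=hλ):
  y_{n+1} = y_n + z·[2/3·y_n + 1/3·y_{n+1}] ⇒ (1 − 1/3z)y_{n+1} = (1 + 2/3z)y_n
  so R(z) = (1 + 2/3z)/(1 − 1/3z).

Boundary: |R(x)|=1, x<0.
x=-1.02: |R|=0.2388
R=−1: 1+2/3x = −1+1/3x ⇒ -1/3x=2 ⇒ x=2/(-1/3)=-6.0000
Confirm numerically:
  x=-5.429: |R|=0.93226 <1
  x=-4.577: |R|=0.81219 <1
  x=-3.983: |R|=0.71116 <1
  x=-3.453: |R|=0.60530 <1
  x=-6.132: |R|=1.01445 >1
  x=-6.129: |R|=1.01413 >1
Interval (-6.0000, 0).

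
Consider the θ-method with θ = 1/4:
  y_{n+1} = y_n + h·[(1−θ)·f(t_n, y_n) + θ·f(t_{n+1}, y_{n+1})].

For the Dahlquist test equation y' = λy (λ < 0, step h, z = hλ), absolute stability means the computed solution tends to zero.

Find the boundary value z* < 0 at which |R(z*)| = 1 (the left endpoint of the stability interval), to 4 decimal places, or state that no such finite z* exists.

On y'=λy, z=hλ:
  y_{n+1} = y_n + z·[3/4·y_n + 1/4·y_{n+1}] ⇒ (1 − 1/4z)y_{n+1} = (1 + 3/4z)y_n
  R(z) = (1 + 3/4z)/(1 − 1/4z).

Need |R(x)|<1, x<0.
x=-0.99: |R|=0.2064
R=−1: 1+3/4x = −1+1/4x ⇒ -1/2x=2 ⇒ x=2/(-1/2)=-4.0000
Confirm numerically:
  x=-2.790: |R|=0.64359 <1
  x=-2.489: |R|=0.53429 <1
  x=-2.480: |R|=0.53086 <1
  x=-4.183: |R|=1.04473 >1
  x=-4.118: |R|=1.02907 >1
So |R|<1 on (-4.0000, 0).

left endpoint -4.0000.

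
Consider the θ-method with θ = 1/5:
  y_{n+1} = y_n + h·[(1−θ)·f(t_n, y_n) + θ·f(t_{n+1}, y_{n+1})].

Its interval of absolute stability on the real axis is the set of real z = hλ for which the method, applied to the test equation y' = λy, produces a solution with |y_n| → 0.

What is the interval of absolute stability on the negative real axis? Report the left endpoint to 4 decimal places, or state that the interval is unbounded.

(-3.3333, 0).

Set f=λy, z=hλ:
  y_{n+1} = y_n + z·[4/5·y_n + 1/5·y_{n+1}] ⇒ (1 − 1/5z)y_{n+1} = (1 + 4/5z)y_n
  so R(z) = (1 + 4/5z)/(1 − 1/5z).

Boundary: |R(x)|=1, x<0.
x=-0.44: |R|=0.5956
R=−1: 1+4/5x = −1+1/5x ⇒ -3/5x=2 ⇒ x=2/(-3/5)=-3.3333
Confirm numerically:
  x=-3.257: |R|=0.97227 <1
  x=-3.233: |R|=0.96344 <1
  x=-2.907: |R|=0.83824 <1
  x=-1.950: |R|=0.40288 <1
  x=-3.723: |R|=1.13401 >1
  x=-3.354: |R|=1.00742 >1
So |R|<1 on (-3.3333, 0).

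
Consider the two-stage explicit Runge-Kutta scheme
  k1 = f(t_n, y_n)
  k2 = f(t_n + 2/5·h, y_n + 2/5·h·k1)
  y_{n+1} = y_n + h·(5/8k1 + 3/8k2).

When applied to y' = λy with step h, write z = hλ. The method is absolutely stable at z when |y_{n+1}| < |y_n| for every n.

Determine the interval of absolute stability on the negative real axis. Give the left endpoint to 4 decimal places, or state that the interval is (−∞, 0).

z∈(-6.6667,0).

On y'=λy, z=hλ:
  k1=λy_n ⇒ h·k1=z·y_n;  k2=λ(1+2/5z)y_n ⇒ h·k2=z(1+2/5z)y_n
  y_{n+1}/y_n = 1 + 5/8z + 3/8z(1+2/5z) = 1 + z + 3/20z²
  so R(z) = 1 + z + 3/20z².

Solve |R(x)|<1 on ℝ⁻.
x=-0.55: |R|=0.4954
R=1: x+3/20x²=0 ⇒ x=−20/3=-6.6667; min R=1−1/(4·3/20)=-0.6667>−1
Confirm numerically:
  x=-4.823: |R|=0.33380 <1
  x=-3.635: |R|=0.65302 <1
  x=-3.173: |R|=0.66281 <1
  x=-7.237: |R|=1.61913 >1
  x=-7.143: |R|=1.51037 >1
  x=-6.995: |R|=1.34450 >1
So |R|<1 on (-6.6667, 0).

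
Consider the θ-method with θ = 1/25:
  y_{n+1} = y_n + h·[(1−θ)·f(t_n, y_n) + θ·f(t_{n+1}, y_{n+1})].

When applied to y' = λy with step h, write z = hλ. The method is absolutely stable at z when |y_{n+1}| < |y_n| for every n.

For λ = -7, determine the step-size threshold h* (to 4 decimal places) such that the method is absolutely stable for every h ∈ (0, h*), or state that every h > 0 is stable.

Set f=λy, z=hλ:
  y_{n+1} = y_n + z·[24/25·y_n + 1/25·y_{n+1}] ⇒ (1 − 1/25z)y_{n+1} = (1 + 24/25z)y_n
  so R(z) = (1 + 24/25z)/(1 − 1/25z).

Solve |R(x)|<1 on ℝ⁻.
x=-1.34: |R|=0.2718
R=−1: 1+24/25x = −1+1/25x ⇒ -23/25x=2 ⇒ x=2/(-23/25)=-2.1739
Confirm numerically:
  x=-1.892: |R|=0.75889 <1
  x=-1.212: |R|=0.15596 <1
  x=-1.182: |R|=0.12864 <1
  x=-2.499: |R|=1.27190 >1
  x=-2.452: |R|=1.23299 >1
  x=-2.298: |R|=1.10455 >1
Stable set (-2.1739, 0).

(-2.1739,0); λ=-7 ⇒ h* = (50/23)/7 = 0.3106.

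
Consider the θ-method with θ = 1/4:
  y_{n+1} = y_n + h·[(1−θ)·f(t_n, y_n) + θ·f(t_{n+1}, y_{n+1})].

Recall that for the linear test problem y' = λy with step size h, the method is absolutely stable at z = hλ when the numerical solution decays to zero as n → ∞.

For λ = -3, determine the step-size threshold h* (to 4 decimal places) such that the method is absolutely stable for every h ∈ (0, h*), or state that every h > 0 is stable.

Test eqn y'=λy, z=hλ:
  y_{n+1} = y_n + z·[3/4·y_n + 1/4·y_{n+1}] ⇒ (1 − 1/4z)y_{n+1} = (1 + 3/4z)y_n
  so R(z) = (1 + 3/4z)/(1 − 1/4z).

Need |R(x)|<1, x<0.
x=-0.66: |R|=0.4335
R=−1: 1+3/4x = −1+1/4x ⇒ -1/2x=2 ⇒ x=2/(-1/2)=-4.0000
Confirm numerically:
  x=-3.189: |R|=0.77438 <1
  x=-2.764: |R|=0.63454 <1
  x=-2.018: |R|=0.34131 <1
  x=-1.977: |R|=0.32307 <1
  x=-4.469: |R|=1.11076 >1
  x=-4.442: |R|=1.10471 >1
  x=-4.433: |R|=1.10269 >1
Stable set (-4.0000, 0).

(-4.0000,0); λ=-3 ⇒ h* = (4)/3 = 1.3333.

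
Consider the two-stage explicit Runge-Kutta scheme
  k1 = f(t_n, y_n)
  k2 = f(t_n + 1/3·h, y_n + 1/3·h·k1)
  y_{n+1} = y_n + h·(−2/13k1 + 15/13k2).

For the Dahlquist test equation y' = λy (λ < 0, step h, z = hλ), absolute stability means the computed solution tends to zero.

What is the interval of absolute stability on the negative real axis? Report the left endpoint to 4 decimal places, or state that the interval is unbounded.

On y'=λy, z=hλ:
  k1=λy_n ⇒ h·k1=z·y_n;  k2=λ(1+1/3z)y_n ⇒ h·k2=z(1+1/3z)y_n
  y_{n+1}/y_n = 1 − 2/13z + 15/13z(1+1/3z) = 1 + z + 5/13z²
  R(z) = 1 + z + 5/13z².

Find x<0 with |R(x)|<1.
x=-1.19: |R|=0.3547
R=1: x+5/13x²=0 ⇒ x=−13/5=-2.6000; min R=1−1/(4·5/13)=0.3500>−1
Confirm numerically:
  x=-2.013: |R|=0.54553 <1
  x=-1.337: |R|=0.35053 <1
  x=-1.202: |R|=0.35369 <1
  x=-3.158: |R|=1.67776 >1
  x=-3.041: |R|=1.51580 >1
  x=-2.881: |R|=1.31137 >1
Stable set (-2.6000, 0).

z∈(-2.6000,0).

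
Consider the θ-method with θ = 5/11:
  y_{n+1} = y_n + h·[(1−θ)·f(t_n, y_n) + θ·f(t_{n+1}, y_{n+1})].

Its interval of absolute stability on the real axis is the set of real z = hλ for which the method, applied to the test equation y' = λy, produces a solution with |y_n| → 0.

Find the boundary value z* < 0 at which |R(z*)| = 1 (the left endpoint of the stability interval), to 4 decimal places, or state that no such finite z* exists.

left endpoint -22.0000.

On y'=λy, z=hλ:
  y_{n+1} = y_n + z·[6/11·y_n + 5/11·y_{n+1}] ⇒ (1 − 5/11z)y_{n+1} = (1 + 6/11z)y_n
  so R(z) = (1 + 6/11z)/(1 − 5/11z).

Solve |R(x)|<1 on ℝ⁻.
x=-1.7: |R|=0.0410
R=−1: 1+6/11x = −1+5/11x ⇒ -1/11x=2 ⇒ x=2/(-1/11)=-22.0000
Confirm numerically:
  x=-16.622: |R|=0.94285 <1
  x=-14.802: |R|=0.91533 <1
  x=-12.955: |R|=0.88063 <1
  x=-22.504: |R|=1.00408 >1
  x=-22.452: |R|=1.00367 >1
Interval (-22.0000, 0).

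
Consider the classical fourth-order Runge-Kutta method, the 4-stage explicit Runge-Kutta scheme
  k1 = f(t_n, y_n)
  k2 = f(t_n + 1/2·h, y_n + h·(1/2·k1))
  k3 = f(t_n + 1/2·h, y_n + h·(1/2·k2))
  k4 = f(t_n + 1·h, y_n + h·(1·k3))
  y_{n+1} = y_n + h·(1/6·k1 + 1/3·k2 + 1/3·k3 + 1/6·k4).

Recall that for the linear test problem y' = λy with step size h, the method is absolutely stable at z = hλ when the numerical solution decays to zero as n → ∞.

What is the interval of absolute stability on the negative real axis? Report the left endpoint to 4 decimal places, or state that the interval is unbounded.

z∈(-2.7853,0).

Set f=λy, z=hλ:
  order 4, 4-stage ⇒ R(z)=1+z+z^2/2+z^3/6+z^4/24
  (e.g. R(-1.57)=0.27062, |R|=0.27062)

Boundary: |R(x)|=1, x<0.
x=-1.57: |R|=0.2706
|R(-2.25)|=0.4507 |R(-2.15)|=0.3952 |R(-1.21)|=0.3161
Bisect:
  x_lo=-3.6782 |R|=3.4190  x_hi=-0.2615 |R|=0.7699
  mid=-1.96982 |R|=0.32372 →hi
  mid=-2.82400 |R|=1.05994 →lo
  mid=-2.39691 |R|=0.55586 →hi
  mid=-2.61045 |R|=0.76684 →hi
  mid=-2.71722 |R|=0.90213 →hi
  mid=-2.77061 |R|=0.97809 →hi
  mid=-2.79730 |R|=1.01826 →lo
  ...
  [-2.78542,-2.78521] ⇒ x*=-2.7853
So |R|<1 on (-2.7853, 0).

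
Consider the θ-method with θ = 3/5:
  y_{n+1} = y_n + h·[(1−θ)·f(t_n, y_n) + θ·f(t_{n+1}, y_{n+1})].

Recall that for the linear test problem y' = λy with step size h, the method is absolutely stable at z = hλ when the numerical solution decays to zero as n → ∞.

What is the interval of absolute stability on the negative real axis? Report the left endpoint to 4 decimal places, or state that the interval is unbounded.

Set f=λy, z=hλ:
  y_{n+1} = y_n + z·[2/5·y_n + 3/5·y_{n+1}] ⇒ (1 − 3/5z)y_{n+1} = (1 + 2/5z)y_n
  R(z) = (1 + 2/5z)/(1 − 3/5z).

Need |R(x)|<1, x<0.
x=-0.69: |R|=0.5120
x=-2: |R|=0.0909
x=-10: |R|=0.4286
x=-100: |R|=0.6393
θ=3/5≥1/2 ⇒ |1+2/5x|<|1−3/5x| ∀x<0 ⇒ stable on all of ℝ⁻.

interval (−∞, 0).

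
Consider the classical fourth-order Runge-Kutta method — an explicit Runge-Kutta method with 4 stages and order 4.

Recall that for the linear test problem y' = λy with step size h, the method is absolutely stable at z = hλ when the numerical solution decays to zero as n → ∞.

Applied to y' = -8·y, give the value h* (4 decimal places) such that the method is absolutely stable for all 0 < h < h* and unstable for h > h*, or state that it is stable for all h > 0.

(-2.7853,0); λ=-8 ⇒ h* = 0.3482.

Test eqn y'=λy, z=hλ:
  order 4, 4-stage ⇒ R(z)=1+z+z^2/2+z^3/6+z^4/24
  (e.g. R(-0.44)=0.64416, |R|=0.64416)

Solve |R(x)|<1 on ℝ⁻.
x=-0.44: |R|=0.6442
|R(-1.91)|=0.3073 |R(-1.81)|=0.2870 |R(-0.92)|=0.4033
Bisect:
  x_lo=-3.3886 |R|=2.3614  x_hi=-0.2015 |R|=0.8175
  mid=-1.79502 |R|=0.28465 →hi
  mid=-2.59181 |R|=0.74538 →hi
  mid=-2.99020 |R|=1.35552 →lo
  mid=-2.79100 |R|=1.00864 →lo
  mid=-2.69141 |R|=0.86743 →hi
  mid=-2.74120 |R|=0.93554 →hi
  mid=-2.76610 |R|=0.97145 →hi
  mid=-2.77855 |R|=0.98989 →hi
  mid=-2.78478 |R|=0.99922 →hi
  mid=-2.78789 |R|=1.00392 →lo
  ...
  [-2.78536,-2.78517] ⇒ x*=-2.7853
Interval (-2.7853, 0).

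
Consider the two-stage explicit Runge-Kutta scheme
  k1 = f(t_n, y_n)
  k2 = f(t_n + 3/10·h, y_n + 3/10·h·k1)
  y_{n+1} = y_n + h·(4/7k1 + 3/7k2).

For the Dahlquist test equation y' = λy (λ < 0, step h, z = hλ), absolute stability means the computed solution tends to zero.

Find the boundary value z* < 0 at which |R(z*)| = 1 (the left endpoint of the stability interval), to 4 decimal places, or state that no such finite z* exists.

On y'=λy, z=hλ:
  k1=λy_n ⇒ h·k1=z·y_n;  k2=λ(1+3/10z)y_n ⇒ h·k2=z(1+3/10z)y_n
  y_{n+1}/y_n = 1 + 4/7z + 3/7z(1+3/10z) = 1 + z + 9/70z²
  Hence R(z) = 1 + z + 9/70z².

Boundary: |R(x)|=1, x<0.
x=-0.82: |R|=0.2665
R=1: x+9/70x²=0 ⇒ x=−70/9=-7.7778; min R=1−1/(4·9/70)=-0.9444>−1
Confirm numerically:
  x=-6.668: |R|=0.04857 <1
  x=-4.931: |R|=0.80482 <1
  x=-4.790: |R|=0.84004 <1
  x=-3.935: |R|=0.94417 <1
  x=-8.345: |R|=1.60859 >1
  x=-8.109: |R|=1.34533 >1
Stable set (-7.7778, 0).

z* = -7.7778.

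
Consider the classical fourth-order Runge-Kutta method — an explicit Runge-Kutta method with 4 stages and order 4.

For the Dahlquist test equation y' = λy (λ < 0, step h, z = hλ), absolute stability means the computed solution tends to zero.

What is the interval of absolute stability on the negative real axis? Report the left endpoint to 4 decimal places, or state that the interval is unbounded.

Set f=λy, z=hλ:
  order 4, 4-stage ⇒ R(z)=1+z+z^2/2+z^3/6+z^4/24
  (e.g. R(-0.7)=0.49784, |R|=0.49784)

Need |R(x)|<1, x<0.
x=-0.7: |R|=0.4978
|R(-1.72)|=0.2758 |R(-1.26)|=0.3054 |R(-0.61)|=0.5440
Bisect:
  x_lo=-3.3694 |R|=2.3019  x_hi=-0.0608 |R|=0.9410
  mid=-1.71510 |R|=0.27537 →hi
  mid=-2.54224 |R|=0.69127 →hi
  mid=-2.95581 |R|=1.28904 →lo
  mid=-2.74903 |R|=0.94668 →hi
  mid=-2.85242 |R|=1.10601 →lo
  mid=-2.80072 |R|=1.02351 →lo
  mid=-2.77488 |R|=0.98441 →hi
  mid=-2.78780 |R|=1.00378 →lo
  mid=-2.78134 |R|=0.99405 →hi
  mid=-2.78457 |R|=0.99891 →hi
  ...
  [-2.78538,-2.78517] ⇒ x*=-2.7853
Stable set (-2.7853, 0).

z∈(-2.7853,0).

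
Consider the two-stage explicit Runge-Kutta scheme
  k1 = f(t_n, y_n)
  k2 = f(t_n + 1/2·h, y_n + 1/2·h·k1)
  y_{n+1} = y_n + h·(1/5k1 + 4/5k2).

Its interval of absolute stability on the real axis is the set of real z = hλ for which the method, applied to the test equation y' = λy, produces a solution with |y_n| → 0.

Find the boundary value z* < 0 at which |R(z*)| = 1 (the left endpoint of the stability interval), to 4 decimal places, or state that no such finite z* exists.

z* = -2.5000.

Test eqn y'=λy, z=hλ:
  k1=λy_n ⇒ h·k1=z·y_n;  k2=λ(1+1/2z)y_n ⇒ h·k2=z(1+1/2z)y_n
  y_{n+1}/y_n = 1 + 1/5z + 4/5z(1+1/2z) = 1 + z + 2/5z²
  so R(z) = 1 + z + 2/5z².

Need |R(x)|<1, x<0.
x=-1.23: |R|=0.3752
R=1: x+2/5x²=0 ⇒ x=−5/2=-2.5000; min R=1−1/(4·2/5)=0.3750>−1
Confirm numerically:
  x=-2.454: |R|=0.95485 <1
  x=-2.271: |R|=0.79198 <1
  x=-1.762: |R|=0.47986 <1
  x=-1.424: |R|=0.38711 <1
  x=-2.697: |R|=1.21252 >1
  x=-2.655: |R|=1.16461 >1
Interval (-2.5000, 0).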